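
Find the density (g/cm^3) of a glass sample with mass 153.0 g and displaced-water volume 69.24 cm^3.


Use the definition of density:
  rho = mass / volume
  rho = 153.0 / 69.24 = 2.21 g/cm^3

2.21 g/cm^3


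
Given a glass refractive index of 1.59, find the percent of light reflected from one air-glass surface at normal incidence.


Fresnel reflectance at normal incidence:
  R = ((n - 1)/(n + 1))^2
  (n - 1)/(n + 1) = (1.59 - 1)/(1.59 + 1) = 0.227799
  R = 0.227799^2 = 0.0518924
  R(%) = 0.0518924 * 100 = 5.189%

5.189%


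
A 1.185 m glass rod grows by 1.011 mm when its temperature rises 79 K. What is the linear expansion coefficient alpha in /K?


Rearrange dL = alpha * L0 * dT for alpha:
  alpha = dL / (L0 * dT)
  alpha = (1.011 / 1000) / (1.185 * 79) = 0.0000108 /K = 1.08 x 10^-5 /K

1.08 x 10^-5 /K


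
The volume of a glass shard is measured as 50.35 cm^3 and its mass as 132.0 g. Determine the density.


Use the definition of density:
  rho = mass / volume
  rho = 132.0 / 50.35 = 2.622 g/cm^3

2.622 g/cm^3


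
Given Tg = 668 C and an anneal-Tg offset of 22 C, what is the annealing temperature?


The annealing temperature is Tg plus the offset:
  T_anneal = 668 + 22 = 690 C

690 C


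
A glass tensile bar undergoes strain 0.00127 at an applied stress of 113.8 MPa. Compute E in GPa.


Young's modulus: E = stress / strain
  E = 113.8 MPa / 0.00127 = 89606.3 MPa
Convert to GPa: 89606.3 / 1000 = 89.61 GPa

89.61 GPa


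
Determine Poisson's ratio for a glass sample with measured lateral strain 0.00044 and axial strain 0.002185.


Poisson's ratio: nu = lateral strain / axial strain
  nu = 0.00044 / 0.002185 = 0.2014

0.2014


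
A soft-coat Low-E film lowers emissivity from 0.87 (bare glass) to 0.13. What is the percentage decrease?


Percentage reduction = (1 - coated/uncoated) * 100
  Ratio = 0.13 / 0.87 = 0.1494
  Reduction = (1 - 0.1494) * 100 = 85.1%

85.1%


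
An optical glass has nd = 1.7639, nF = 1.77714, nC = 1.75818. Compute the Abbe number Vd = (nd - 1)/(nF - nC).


Abbe number formula: Vd = (nd - 1) / (nF - nC)
  nd - 1 = 1.7639 - 1 = 0.7639
  nF - nC = 1.77714 - 1.75818 = 0.01896
  Vd = 0.7639 / 0.01896 = 40.29

40.29


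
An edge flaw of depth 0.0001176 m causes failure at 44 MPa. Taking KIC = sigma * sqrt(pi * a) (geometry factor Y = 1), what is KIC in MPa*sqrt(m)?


Fracture toughness: KIC = sigma * sqrt(pi * a)
  pi * a = pi * 0.0001176 = 0.000369451
  sqrt(pi * a) = 0.019221
  KIC = 44 * 0.019221 = 0.846 MPa*sqrt(m)

0.846 MPa*sqrt(m)


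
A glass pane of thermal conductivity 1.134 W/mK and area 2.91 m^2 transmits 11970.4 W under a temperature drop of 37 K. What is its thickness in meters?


Fourier's law: t = k * A * dT / Q
  t = 1.134 * 2.91 * 37 / 11970.4
  t = 122.09778 / 11970.4 = 0.0102 m

0.0102 m


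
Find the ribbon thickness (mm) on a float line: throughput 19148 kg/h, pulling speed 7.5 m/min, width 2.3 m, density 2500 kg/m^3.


Ribbon cross-section from mass balance:
  Volume rate = throughput / density = 19148 / 2500 = 7.6592 m^3/h
  thickness = volume rate / (speed * 60 * width), i.e.
  thickness = throughput / (60 * speed * width * density) * 1000
  thickness = 19148 / (60 * 7.5 * 2.3 * 2500) * 1000 = 7.4 mm

7.4 mm


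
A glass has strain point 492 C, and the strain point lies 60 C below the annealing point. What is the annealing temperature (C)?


T_anneal = T_strain + gap:
  T_anneal = 492 + 60 = 552 C

552 C


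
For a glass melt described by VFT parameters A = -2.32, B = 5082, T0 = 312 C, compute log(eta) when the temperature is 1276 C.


VFT equation: log(eta) = A + B / (T - T0)
  T - T0 = 1276 - 312 = 964
  B / (T - T0) = 5082 / 964 = 5.272
  log(eta) = -2.32 + 5.272 = 2.952

2.952


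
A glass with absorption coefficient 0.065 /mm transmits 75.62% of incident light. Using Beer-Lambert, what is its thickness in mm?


Rearrange T = exp(-alpha * thickness):
  thickness = -ln(T) / alpha
  T = 75.62/100 = 0.7562
  ln(T) = -0.27945
  -ln(T) = 0.27945
  thickness = 0.27945 / 0.065 = 4.3 mm

4.3 mm


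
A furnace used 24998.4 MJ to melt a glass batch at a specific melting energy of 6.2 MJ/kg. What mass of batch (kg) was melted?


Rearrange E = m * s for m:
  m = E / s
  m = 24998.4 / 6.2 = 4032.0 kg

4032.0 kg


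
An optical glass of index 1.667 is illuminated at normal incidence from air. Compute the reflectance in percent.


Fresnel reflectance at normal incidence:
  R = ((n - 1)/(n + 1))^2
  (n - 1)/(n + 1) = (1.667 - 1)/(1.667 + 1) = 0.250094
  R = 0.250094^2 = 0.062547
  R(%) = 0.062547 * 100 = 6.255%

6.255%


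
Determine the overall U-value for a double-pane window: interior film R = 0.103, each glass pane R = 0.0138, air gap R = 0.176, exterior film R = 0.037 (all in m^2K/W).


Total thermal resistance (series):
  R_total = R_in + R_glass + R_air + R_glass + R_out
  R_total = 0.103 + 0.0138 + 0.176 + 0.0138 + 0.037 = 0.3436 m^2K/W
U-value = 1 / R_total = 1 / 0.3436 = 2.91 W/m^2K

2.91 W/m^2K


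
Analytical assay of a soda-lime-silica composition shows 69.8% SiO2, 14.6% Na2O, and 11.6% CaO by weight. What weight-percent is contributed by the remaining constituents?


Sum the three major oxides:
  SiO2 + Na2O + CaO = 69.8 + 14.6 + 11.6 = 96.0%
Subtract from 100%:
  Others = 100 - 96.0 = 4.0%

4.0%


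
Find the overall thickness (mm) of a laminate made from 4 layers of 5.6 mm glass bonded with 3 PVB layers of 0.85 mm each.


Total thickness = glass contribution + PVB contribution
  Glass: 4 * 5.6 = 22.4 mm
  PVB: 3 * 0.85 = 2.55 mm
  Total = 22.4 + 2.55 = 24.95 mm

24.95 mm


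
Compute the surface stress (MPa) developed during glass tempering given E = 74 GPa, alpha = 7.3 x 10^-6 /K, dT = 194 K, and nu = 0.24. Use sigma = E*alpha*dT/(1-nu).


Tempering stress: sigma = E * alpha * dT / (1 - nu)
  E (MPa) = 74 * 1000 = 74000
  Numerator = 74000 * (7.3 x 10^-6) * 194 = 104.7988
  Denominator = 1 - 0.24 = 0.76
  sigma = 104.7988 / 0.76 = 137.9 MPa

137.9 MPa


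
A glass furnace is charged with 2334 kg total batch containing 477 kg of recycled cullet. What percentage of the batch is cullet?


Cullet ratio = (cullet mass / total batch mass) * 100
  Ratio = 477 / 2334 * 100 = 20.44%

20.44%


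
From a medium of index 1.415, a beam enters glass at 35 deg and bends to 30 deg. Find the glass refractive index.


Apply Snell's law: n1 * sin(theta1) = n2 * sin(theta2)
  n2 = n1 * sin(theta1) / sin(theta2)
  sin(35) = 0.573576
  sin(30) = 0.5
  n2 = 1.415 * 0.573576 / 0.5 = 1.6232

1.6232


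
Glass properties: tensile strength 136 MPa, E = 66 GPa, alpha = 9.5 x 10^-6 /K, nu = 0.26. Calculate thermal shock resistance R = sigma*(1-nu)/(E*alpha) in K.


Thermal shock resistance: R = sigma * (1 - nu) / (E * alpha)
  Numerator = 136 * (1 - 0.26) = 100.64
  Denominator = 66 * 1000 * (9.5 x 10^-6) = 0.627
  R = 100.64 / 0.627 = 160.5 K

160.5 K


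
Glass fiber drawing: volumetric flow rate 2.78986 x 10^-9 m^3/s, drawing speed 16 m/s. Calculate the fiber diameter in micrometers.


Cross-sectional area from continuity:
  A = Q / v = 2.78986 x 10^-9 / 16 = 1.743663 x 10^-10 m^2
Diameter from circular cross-section:
  d = sqrt(4A / pi) * 10^6 (m -> um)
  d = sqrt(4 * 1.743663 x 10^-10 / pi) * 10^6 = 14.9 um

14.9 um


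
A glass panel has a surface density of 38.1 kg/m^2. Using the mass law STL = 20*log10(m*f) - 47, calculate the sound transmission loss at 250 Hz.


Mass law: STL = 20 * log10(m * f) - 47
  m * f = 38.1 * 250 = 9525
  log10(9525) = 3.97886
  STL = 20 * 3.97886 - 47 = 79.5772 - 47 = 32.6 dB

32.6 dB


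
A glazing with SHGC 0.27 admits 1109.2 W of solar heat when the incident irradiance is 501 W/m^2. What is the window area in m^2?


Rearrange Q = Area * SHGC * Irradiance:
  Area = Q / (SHGC * Irradiance)
  Area = 1109.2 / (0.27 * 501) = 8.2 m^2

8.2 m^2


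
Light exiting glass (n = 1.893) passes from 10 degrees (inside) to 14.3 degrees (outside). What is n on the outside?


Apply Snell's law: n1 * sin(theta1) = n2 * sin(theta2)
  n2 = n1 * sin(theta1) / sin(theta2)
  sin(10) = 0.173648
  sin(14.3) = 0.246999
  n2 = 1.893 * 0.173648 / 0.246999 = 1.3308

1.3308


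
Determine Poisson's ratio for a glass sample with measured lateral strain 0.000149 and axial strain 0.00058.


Poisson's ratio: nu = lateral strain / axial strain
  nu = 0.000149 / 0.00058 = 0.2569

0.2569


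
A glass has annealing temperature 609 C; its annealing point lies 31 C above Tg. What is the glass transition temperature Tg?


Rearrange T_anneal = Tg + offset for Tg:
  Tg = T_anneal - offset = 609 - 31 = 578 C

578 C


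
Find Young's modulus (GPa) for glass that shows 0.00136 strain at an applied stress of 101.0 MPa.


Young's modulus: E = stress / strain
  E = 101.0 MPa / 0.00136 = 74264.71 MPa
Convert to GPa: 74264.71 / 1000 = 74.26 GPa

74.26 GPa


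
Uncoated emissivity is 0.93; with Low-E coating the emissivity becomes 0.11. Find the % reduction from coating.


Percentage reduction = (1 - coated/uncoated) * 100
  Ratio = 0.11 / 0.93 = 0.1183
  Reduction = (1 - 0.1183) * 100 = 88.2%

88.2%


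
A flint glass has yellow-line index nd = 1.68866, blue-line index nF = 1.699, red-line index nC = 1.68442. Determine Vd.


Abbe number formula: Vd = (nd - 1) / (nF - nC)
  nd - 1 = 1.68866 - 1 = 0.68866
  nF - nC = 1.699 - 1.68442 = 0.01458
  Vd = 0.68866 / 0.01458 = 47.23

47.23


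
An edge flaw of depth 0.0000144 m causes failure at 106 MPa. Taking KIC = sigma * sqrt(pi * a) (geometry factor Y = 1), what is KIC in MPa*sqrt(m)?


Fracture toughness: KIC = sigma * sqrt(pi * a)
  pi * a = pi * 0.0000144 = 0.000045239
  sqrt(pi * a) = 0.006726
  KIC = 106 * 0.006726 = 0.713 MPa*sqrt(m)

0.713 MPa*sqrt(m)


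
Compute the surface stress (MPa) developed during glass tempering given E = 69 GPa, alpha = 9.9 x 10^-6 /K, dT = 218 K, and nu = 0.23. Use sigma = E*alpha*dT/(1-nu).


Tempering stress: sigma = E * alpha * dT / (1 - nu)
  E (MPa) = 69 * 1000 = 69000
  Numerator = 69000 * (9.9 x 10^-6) * 218 = 148.9158
  Denominator = 1 - 0.23 = 0.77
  sigma = 148.9158 / 0.77 = 193.4 MPa

193.4 MPa


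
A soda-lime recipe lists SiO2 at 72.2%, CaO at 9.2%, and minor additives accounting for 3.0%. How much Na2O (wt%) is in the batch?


Pieces sum to 100%:
  Na2O = 100 - (SiO2 + CaO + others)
  Na2O = 100 - (72.2 + 9.2 + 3.0) = 15.6%

15.6%


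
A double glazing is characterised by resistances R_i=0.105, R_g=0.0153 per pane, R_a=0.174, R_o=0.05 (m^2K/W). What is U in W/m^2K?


Total thermal resistance (series):
  R_total = R_in + R_glass + R_air + R_glass + R_out
  R_total = 0.105 + 0.0153 + 0.174 + 0.0153 + 0.05 = 0.3596 m^2K/W
U-value = 1 / R_total = 1 / 0.3596 = 2.781 W/m^2K

2.781 W/m^2K


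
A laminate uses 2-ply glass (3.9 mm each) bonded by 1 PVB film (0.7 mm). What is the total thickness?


Total thickness = glass contribution + PVB contribution
  Glass: 2 * 3.9 = 7.8 mm
  PVB: 1 * 0.7 = 0.7 mm
  Total = 7.8 + 0.7 = 8.5 mm

8.5 mm


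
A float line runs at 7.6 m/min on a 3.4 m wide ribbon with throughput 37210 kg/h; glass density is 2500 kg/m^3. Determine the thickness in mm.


Ribbon cross-section from mass balance:
  Volume rate = throughput / density = 37210 / 2500 = 14.884 m^3/h
  thickness = volume rate / (speed * 60 * width), i.e.
  thickness = throughput / (60 * speed * width * density) * 1000
  thickness = 37210 / (60 * 7.6 * 3.4 * 2500) * 1000 = 9.6 mm

9.6 mm


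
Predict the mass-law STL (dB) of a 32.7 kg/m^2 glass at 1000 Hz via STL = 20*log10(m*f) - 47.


Mass law: STL = 20 * log10(m * f) - 47
  m * f = 32.7 * 1000 = 32700
  log10(32700) = 4.51455
  STL = 20 * 4.51455 - 47 = 90.291 - 47 = 43.3 dB

43.3 dB


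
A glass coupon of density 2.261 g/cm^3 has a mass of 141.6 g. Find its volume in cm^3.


Rearrange rho = m / V:
  V = m / rho
  V = 141.6 / 2.261 = 62.627 cm^3

62.627 cm^3


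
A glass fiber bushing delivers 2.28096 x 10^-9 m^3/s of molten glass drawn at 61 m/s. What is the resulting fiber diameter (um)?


Cross-sectional area from continuity:
  A = Q / v = 2.28096 x 10^-9 / 61 = 3.739279 x 10^-11 m^2
Diameter from circular cross-section:
  d = sqrt(4A / pi) * 10^6 (m -> um)
  d = sqrt(4 * 3.739279 x 10^-11 / pi) * 10^6 = 6.9 um

6.9 um


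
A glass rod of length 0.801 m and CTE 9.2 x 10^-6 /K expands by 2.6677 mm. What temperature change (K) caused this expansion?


Rearrange dL = alpha * L0 * dT for dT:
  dT = dL / (alpha * L0)
  dL (m) = 2.6677 / 1000 = 0.0026677
  dT = 0.0026677 / ((9.2 x 10^-6) * 0.801) = 362.0 K

362.0 K


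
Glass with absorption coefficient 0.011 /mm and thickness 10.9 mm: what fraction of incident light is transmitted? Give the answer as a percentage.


Beer-Lambert law: T = exp(-alpha * thickness)
  exponent = -0.011 * 10.9 = -0.1199
  T = exp(-0.1199) = 0.887
  Percentage = 0.887 * 100 = 88.7%

88.7%


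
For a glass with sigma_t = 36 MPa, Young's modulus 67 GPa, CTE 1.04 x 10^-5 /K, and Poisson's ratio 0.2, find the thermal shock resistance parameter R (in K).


Thermal shock resistance: R = sigma * (1 - nu) / (E * alpha)
  Numerator = 36 * (1 - 0.2) = 28.8
  Denominator = 67 * 1000 * (1.04 x 10^-5) = 0.6968
  R = 28.8 / 0.6968 = 41.3 K

41.3 K


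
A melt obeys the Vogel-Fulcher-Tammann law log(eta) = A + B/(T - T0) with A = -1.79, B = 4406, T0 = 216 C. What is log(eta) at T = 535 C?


VFT equation: log(eta) = A + B / (T - T0)
  T - T0 = 535 - 216 = 319
  B / (T - T0) = 4406 / 319 = 13.812
  log(eta) = -1.79 + 13.812 = 12.022

12.022


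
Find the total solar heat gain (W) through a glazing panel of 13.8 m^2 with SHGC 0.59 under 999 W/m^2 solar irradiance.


Solar heat gain: Q = Area * SHGC * Irradiance
  Q = 13.8 * 0.59 * 999 = 8133.9 W

8133.9 W


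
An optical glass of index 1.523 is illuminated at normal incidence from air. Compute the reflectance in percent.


Fresnel reflectance at normal incidence:
  R = ((n - 1)/(n + 1))^2
  (n - 1)/(n + 1) = (1.523 - 1)/(1.523 + 1) = 0.207293
  R = 0.207293^2 = 0.0429704
  R(%) = 0.0429704 * 100 = 4.297%

4.297%


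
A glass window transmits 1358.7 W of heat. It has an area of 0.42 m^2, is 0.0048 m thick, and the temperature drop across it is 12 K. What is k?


Fourier's law rearranged: k = Q * t / (A * dT)
  Numerator = 1358.7 * 0.0048 = 6.52176
  Denominator = 0.42 * 12 = 5.04
  k = 6.52176 / 5.04 = 1.294 W/mK

1.294 W/mK


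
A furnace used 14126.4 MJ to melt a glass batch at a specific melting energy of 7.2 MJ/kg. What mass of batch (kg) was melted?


Rearrange E = m * s for m:
  m = E / s
  m = 14126.4 / 7.2 = 1962.0 kg

1962.0 kg


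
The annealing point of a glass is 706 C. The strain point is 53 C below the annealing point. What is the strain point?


Strain point = annealing point - difference:
  T_strain = 706 - 53 = 653 C

653 C


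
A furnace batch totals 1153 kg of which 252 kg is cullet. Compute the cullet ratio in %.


Cullet ratio = (cullet mass / total batch mass) * 100
  Ratio = 252 / 1153 * 100 = 21.86%

21.86%


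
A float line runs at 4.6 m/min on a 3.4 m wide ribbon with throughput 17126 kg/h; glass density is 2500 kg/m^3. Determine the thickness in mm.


Ribbon cross-section from mass balance:
  Volume rate = throughput / density = 17126 / 2500 = 6.8504 m^3/h
  thickness = volume rate / (speed * 60 * width), i.e.
  thickness = throughput / (60 * speed * width * density) * 1000
  thickness = 17126 / (60 * 4.6 * 3.4 * 2500) * 1000 = 7.3 mm

7.3 mm


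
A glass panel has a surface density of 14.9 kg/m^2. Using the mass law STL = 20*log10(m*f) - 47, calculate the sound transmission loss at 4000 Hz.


Mass law: STL = 20 * log10(m * f) - 47
  m * f = 14.9 * 4000 = 59600
  log10(59600) = 4.77525
  STL = 20 * 4.77525 - 47 = 95.505 - 47 = 48.5 dB

48.5 dB


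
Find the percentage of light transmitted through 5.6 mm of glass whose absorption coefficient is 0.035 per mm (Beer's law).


Beer-Lambert law: T = exp(-alpha * thickness)
  exponent = -0.035 * 5.6 = -0.196
  T = exp(-0.196) = 0.822
  Percentage = 0.822 * 100 = 82.2%

82.2%


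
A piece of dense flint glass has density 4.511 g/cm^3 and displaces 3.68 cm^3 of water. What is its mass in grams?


Rearrange rho = m / V:
  m = rho * V
  m = 4.511 * 3.68 = 16.6 g

16.6 g


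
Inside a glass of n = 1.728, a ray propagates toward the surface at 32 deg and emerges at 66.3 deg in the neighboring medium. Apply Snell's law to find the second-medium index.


Apply Snell's law: n1 * sin(theta1) = n2 * sin(theta2)
  n2 = n1 * sin(theta1) / sin(theta2)
  sin(32) = 0.529919
  sin(66.3) = 0.915663
  n2 = 1.728 * 0.529919 / 0.915663 = 1.0

1.0


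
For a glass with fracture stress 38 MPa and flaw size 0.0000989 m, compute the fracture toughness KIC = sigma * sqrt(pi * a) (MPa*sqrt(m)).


Fracture toughness: KIC = sigma * sqrt(pi * a)
  pi * a = pi * 0.0000989 = 0.000310704
  sqrt(pi * a) = 0.017627
  KIC = 38 * 0.017627 = 0.67 MPa*sqrt(m)

0.67 MPa*sqrt(m)


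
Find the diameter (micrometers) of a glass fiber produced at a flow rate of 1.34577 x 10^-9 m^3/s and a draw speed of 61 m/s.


Cross-sectional area from continuity:
  A = Q / v = 1.34577 x 10^-9 / 61 = 2.20618 x 10^-11 m^2
Diameter from circular cross-section:
  d = sqrt(4A / pi) * 10^6 (m -> um)
  d = sqrt(4 * 2.20618 x 10^-11 / pi) * 10^6 = 5.3 um

5.3 um


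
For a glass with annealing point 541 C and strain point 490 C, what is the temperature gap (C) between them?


Gap = T_anneal - T_strain:
  gap = 541 - 490 = 51 C

51 C


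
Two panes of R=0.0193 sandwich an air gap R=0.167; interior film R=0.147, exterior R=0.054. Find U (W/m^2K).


Total thermal resistance (series):
  R_total = R_in + R_glass + R_air + R_glass + R_out
  R_total = 0.147 + 0.0193 + 0.167 + 0.0193 + 0.054 = 0.4066 m^2K/W
U-value = 1 / R_total = 1 / 0.4066 = 2.459 W/m^2K

2.459 W/m^2K


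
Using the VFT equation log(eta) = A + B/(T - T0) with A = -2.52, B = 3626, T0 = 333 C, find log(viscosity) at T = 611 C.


VFT equation: log(eta) = A + B / (T - T0)
  T - T0 = 611 - 333 = 278
  B / (T - T0) = 3626 / 278 = 13.043
  log(eta) = -2.52 + 13.043 = 10.523

10.523


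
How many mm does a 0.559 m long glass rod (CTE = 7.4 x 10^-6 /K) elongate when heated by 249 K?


Thermal expansion formula: dL = alpha * L0 * dT
  dL = (7.4 x 10^-6) * 0.559 * 249 = 0.00103001 m
Convert to mm: 0.00103001 * 1000 = 1.03 mm

1.03 mm


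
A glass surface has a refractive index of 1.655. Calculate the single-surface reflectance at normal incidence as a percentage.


Fresnel reflectance at normal incidence:
  R = ((n - 1)/(n + 1))^2
  (n - 1)/(n + 1) = (1.655 - 1)/(1.655 + 1) = 0.246704
  R = 0.246704^2 = 0.0608629
  R(%) = 0.0608629 * 100 = 6.086%

6.086%


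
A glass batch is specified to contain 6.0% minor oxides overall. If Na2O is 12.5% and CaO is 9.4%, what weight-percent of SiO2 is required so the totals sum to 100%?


Known pieces sum to 100%:
  SiO2 = 100 - (others + Na2O + CaO)
  SiO2 = 100 - (6.0 + 12.5 + 9.4) = 72.1%

72.1%


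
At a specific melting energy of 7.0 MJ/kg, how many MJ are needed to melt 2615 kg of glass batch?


Total energy = mass * specific energy
  E = 2615 * 7.0 = 18305 MJ

18305 MJ


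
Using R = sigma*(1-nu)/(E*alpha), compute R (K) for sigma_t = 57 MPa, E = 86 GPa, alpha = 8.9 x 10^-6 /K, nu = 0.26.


Thermal shock resistance: R = sigma * (1 - nu) / (E * alpha)
  Numerator = 57 * (1 - 0.26) = 42.18
  Denominator = 86 * 1000 * (8.9 x 10^-6) = 0.7654
  R = 42.18 / 0.7654 = 55.1 K

55.1 K


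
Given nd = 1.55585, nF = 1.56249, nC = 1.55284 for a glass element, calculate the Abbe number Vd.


Abbe number formula: Vd = (nd - 1) / (nF - nC)
  nd - 1 = 1.55585 - 1 = 0.55585
  nF - nC = 1.56249 - 1.55284 = 0.00965
  Vd = 0.55585 / 0.00965 = 57.6

57.6


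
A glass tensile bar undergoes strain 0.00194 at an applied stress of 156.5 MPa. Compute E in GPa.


Young's modulus: E = stress / strain
  E = 156.5 MPa / 0.00194 = 80670.1 MPa
Convert to GPa: 80670.1 / 1000 = 80.67 GPa

80.67 GPa


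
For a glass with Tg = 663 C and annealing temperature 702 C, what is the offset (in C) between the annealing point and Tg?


Offset = T_anneal - Tg:
  offset = 702 - 663 = 39 C

39 C


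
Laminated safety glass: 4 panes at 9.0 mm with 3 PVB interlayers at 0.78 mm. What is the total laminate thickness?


Total thickness = glass contribution + PVB contribution
  Glass: 4 * 9.0 = 36.0 mm
  PVB: 3 * 0.78 = 2.34 mm
  Total = 36.0 + 2.34 = 38.34 mm

38.34 mm


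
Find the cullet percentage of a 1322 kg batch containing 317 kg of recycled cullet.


Cullet ratio = (cullet mass / total batch mass) * 100
  Ratio = 317 / 1322 * 100 = 23.98%

23.98%


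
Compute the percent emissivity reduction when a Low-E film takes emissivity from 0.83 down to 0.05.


Percentage reduction = (1 - coated/uncoated) * 100
  Ratio = 0.05 / 0.83 = 0.0602
  Reduction = (1 - 0.0602) * 100 = 94.0%

94.0%


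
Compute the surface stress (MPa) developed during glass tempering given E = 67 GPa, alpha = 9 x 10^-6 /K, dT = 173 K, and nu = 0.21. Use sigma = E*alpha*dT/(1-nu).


Tempering stress: sigma = E * alpha * dT / (1 - nu)
  E (MPa) = 67 * 1000 = 67000
  Numerator = 67000 * (9 x 10^-6) * 173 = 104.319
  Denominator = 1 - 0.21 = 0.79
  sigma = 104.319 / 0.79 = 132.0 MPa

132.0 MPa


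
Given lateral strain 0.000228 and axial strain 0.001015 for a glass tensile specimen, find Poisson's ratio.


Poisson's ratio: nu = lateral strain / axial strain
  nu = 0.000228 / 0.001015 = 0.2246

0.2246


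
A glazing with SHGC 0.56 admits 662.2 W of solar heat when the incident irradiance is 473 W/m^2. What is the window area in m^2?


Rearrange Q = Area * SHGC * Irradiance:
  Area = Q / (SHGC * Irradiance)
  Area = 662.2 / (0.56 * 473) = 2.5 m^2

2.5 m^2


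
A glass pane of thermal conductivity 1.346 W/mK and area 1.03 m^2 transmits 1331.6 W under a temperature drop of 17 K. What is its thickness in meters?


Fourier's law: t = k * A * dT / Q
  t = 1.346 * 1.03 * 17 / 1331.6
  t = 23.56846 / 1331.6 = 0.0177 m

0.0177 m


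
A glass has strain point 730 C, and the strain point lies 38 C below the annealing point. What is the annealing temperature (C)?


T_anneal = T_strain + gap:
  T_anneal = 730 + 38 = 768 C

768 C


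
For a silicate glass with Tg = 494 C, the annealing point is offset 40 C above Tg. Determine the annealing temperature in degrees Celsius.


The annealing temperature is Tg plus the offset:
  T_anneal = 494 + 40 = 534 C

534 C


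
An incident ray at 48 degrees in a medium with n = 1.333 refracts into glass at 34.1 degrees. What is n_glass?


Apply Snell's law: n1 * sin(theta1) = n2 * sin(theta2)
  n2 = n1 * sin(theta1) / sin(theta2)
  sin(48) = 0.743145
  sin(34.1) = 0.560639
  n2 = 1.333 * 0.743145 / 0.560639 = 1.7669

1.7669


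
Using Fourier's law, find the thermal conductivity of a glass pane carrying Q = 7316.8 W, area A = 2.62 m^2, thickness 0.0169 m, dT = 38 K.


Fourier's law rearranged: k = Q * t / (A * dT)
  Numerator = 7316.8 * 0.0169 = 123.65392
  Denominator = 2.62 * 38 = 99.56
  k = 123.65392 / 99.56 = 1.242 W/mK

1.242 W/mK


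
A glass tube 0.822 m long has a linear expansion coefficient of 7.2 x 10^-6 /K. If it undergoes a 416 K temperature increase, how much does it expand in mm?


Thermal expansion formula: dL = alpha * L0 * dT
  dL = (7.2 x 10^-6) * 0.822 * 416 = 0.00246205 m
Convert to mm: 0.00246205 * 1000 = 2.4621 mm

2.4621 mm


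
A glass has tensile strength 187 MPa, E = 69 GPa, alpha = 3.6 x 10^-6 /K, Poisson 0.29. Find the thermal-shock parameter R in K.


Thermal shock resistance: R = sigma * (1 - nu) / (E * alpha)
  Numerator = 187 * (1 - 0.29) = 132.77
  Denominator = 69 * 1000 * (3.6 x 10^-6) = 0.2484
  R = 132.77 / 0.2484 = 534.5 K

534.5 K


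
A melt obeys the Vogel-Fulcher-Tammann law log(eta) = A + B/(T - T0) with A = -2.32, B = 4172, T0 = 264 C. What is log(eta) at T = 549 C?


VFT equation: log(eta) = A + B / (T - T0)
  T - T0 = 549 - 264 = 285
  B / (T - T0) = 4172 / 285 = 14.639
  log(eta) = -2.32 + 14.639 = 12.319

12.319


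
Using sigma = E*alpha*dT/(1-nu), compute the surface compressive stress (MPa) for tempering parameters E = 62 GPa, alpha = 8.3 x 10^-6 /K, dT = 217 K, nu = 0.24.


Tempering stress: sigma = E * alpha * dT / (1 - nu)
  E (MPa) = 62 * 1000 = 62000
  Numerator = 62000 * (8.3 x 10^-6) * 217 = 111.6682
  Denominator = 1 - 0.24 = 0.76
  sigma = 111.6682 / 0.76 = 146.9 MPa

146.9 MPa


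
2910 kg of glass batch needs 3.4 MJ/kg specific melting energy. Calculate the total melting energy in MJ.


Total energy = mass * specific energy
  E = 2910 * 3.4 = 9894 MJ

9894 MJ


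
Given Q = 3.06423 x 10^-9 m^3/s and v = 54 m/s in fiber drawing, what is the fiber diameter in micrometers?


Cross-sectional area from continuity:
  A = Q / v = 3.06423 x 10^-9 / 54 = 5.6745 x 10^-11 m^2
Diameter from circular cross-section:
  d = sqrt(4A / pi) * 10^6 (m -> um)
  d = sqrt(4 * 5.6745 x 10^-11 / pi) * 10^6 = 8.5 um

8.5 um


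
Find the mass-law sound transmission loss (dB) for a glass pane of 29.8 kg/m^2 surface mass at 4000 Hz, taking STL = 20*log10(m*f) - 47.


Mass law: STL = 20 * log10(m * f) - 47
  m * f = 29.8 * 4000 = 119200
  log10(119200) = 5.07628
  STL = 20 * 5.07628 - 47 = 101.5256 - 47 = 54.5 dB

54.5 dB


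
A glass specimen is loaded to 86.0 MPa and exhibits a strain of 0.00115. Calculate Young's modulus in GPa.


Young's modulus: E = stress / strain
  E = 86.0 MPa / 0.00115 = 74782.61 MPa
Convert to GPa: 74782.61 / 1000 = 74.78 GPa

74.78 GPa


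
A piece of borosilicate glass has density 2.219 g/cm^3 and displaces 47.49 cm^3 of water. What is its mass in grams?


Rearrange rho = m / V:
  m = rho * V
  m = 2.219 * 47.49 = 105.38 g

105.38 g


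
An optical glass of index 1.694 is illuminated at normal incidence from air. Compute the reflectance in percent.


Fresnel reflectance at normal incidence:
  R = ((n - 1)/(n + 1))^2
  (n - 1)/(n + 1) = (1.694 - 1)/(1.694 + 1) = 0.25761
  R = 0.25761^2 = 0.0663629
  R(%) = 0.0663629 * 100 = 6.636%

6.636%


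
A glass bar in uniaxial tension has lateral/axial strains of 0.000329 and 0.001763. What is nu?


Poisson's ratio: nu = lateral strain / axial strain
  nu = 0.000329 / 0.001763 = 0.1866

0.1866


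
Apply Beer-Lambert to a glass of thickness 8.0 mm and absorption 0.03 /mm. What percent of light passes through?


Beer-Lambert law: T = exp(-alpha * thickness)
  exponent = -0.03 * 8.0 = -0.24
  T = exp(-0.24) = 0.7866
  Percentage = 0.7866 * 100 = 78.66%

78.66%


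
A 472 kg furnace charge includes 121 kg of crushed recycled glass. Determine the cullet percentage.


Cullet ratio = (cullet mass / total batch mass) * 100
  Ratio = 121 / 472 * 100 = 25.64%

25.64%


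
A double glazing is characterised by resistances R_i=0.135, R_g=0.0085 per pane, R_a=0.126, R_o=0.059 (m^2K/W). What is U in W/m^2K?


Total thermal resistance (series):
  R_total = R_in + R_glass + R_air + R_glass + R_out
  R_total = 0.135 + 0.0085 + 0.126 + 0.0085 + 0.059 = 0.337 m^2K/W
U-value = 1 / R_total = 1 / 0.337 = 2.967 W/m^2K

2.967 W/m^2K


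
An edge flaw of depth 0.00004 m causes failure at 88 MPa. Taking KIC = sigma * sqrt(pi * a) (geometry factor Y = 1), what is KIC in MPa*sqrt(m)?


Fracture toughness: KIC = sigma * sqrt(pi * a)
  pi * a = pi * 0.00004 = 0.000125664
  sqrt(pi * a) = 0.01121
  KIC = 88 * 0.01121 = 0.986 MPa*sqrt(m)

0.986 MPa*sqrt(m)


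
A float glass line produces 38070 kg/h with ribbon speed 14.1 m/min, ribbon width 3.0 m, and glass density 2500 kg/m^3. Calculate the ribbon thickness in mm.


Ribbon cross-section from mass balance:
  Volume rate = throughput / density = 38070 / 2500 = 15.228 m^3/h
  thickness = volume rate / (speed * 60 * width), i.e.
  thickness = throughput / (60 * speed * width * density) * 1000
  thickness = 38070 / (60 * 14.1 * 3.0 * 2500) * 1000 = 6.0 mm

6.0 mm


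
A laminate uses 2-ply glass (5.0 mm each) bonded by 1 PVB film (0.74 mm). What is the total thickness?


Total thickness = glass contribution + PVB contribution
  Glass: 2 * 5.0 = 10.0 mm
  PVB: 1 * 0.74 = 0.74 mm
  Total = 10.0 + 0.74 = 10.74 mm

10.74 mm


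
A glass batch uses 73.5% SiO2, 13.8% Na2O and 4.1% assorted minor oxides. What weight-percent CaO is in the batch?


Pieces sum to 100%:
  CaO = 100 - (SiO2 + Na2O + others)
  CaO = 100 - (73.5 + 13.8 + 4.1) = 8.6%

8.6%


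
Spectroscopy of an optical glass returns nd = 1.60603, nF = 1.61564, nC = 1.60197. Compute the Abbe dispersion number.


Abbe number formula: Vd = (nd - 1) / (nF - nC)
  nd - 1 = 1.60603 - 1 = 0.60603
  nF - nC = 1.61564 - 1.60197 = 0.01367
  Vd = 0.60603 / 0.01367 = 44.33

44.33


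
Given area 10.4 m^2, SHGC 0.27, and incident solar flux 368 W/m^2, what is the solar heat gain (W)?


Solar heat gain: Q = Area * SHGC * Irradiance
  Q = 10.4 * 0.27 * 368 = 1033.3 W

1033.3 W


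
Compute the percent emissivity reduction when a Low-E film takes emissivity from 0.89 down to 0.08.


Percentage reduction = (1 - coated/uncoated) * 100
  Ratio = 0.08 / 0.89 = 0.0899
  Reduction = (1 - 0.0899) * 100 = 91.0%

91.0%


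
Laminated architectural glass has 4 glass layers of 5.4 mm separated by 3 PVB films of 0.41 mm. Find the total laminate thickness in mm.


Total thickness = glass contribution + PVB contribution
  Glass: 4 * 5.4 = 21.6 mm
  PVB: 3 * 0.41 = 1.23 mm
  Total = 21.6 + 1.23 = 22.83 mm

22.83 mm


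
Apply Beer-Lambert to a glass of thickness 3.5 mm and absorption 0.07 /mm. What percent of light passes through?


Beer-Lambert law: T = exp(-alpha * thickness)
  exponent = -0.07 * 3.5 = -0.245
  T = exp(-0.245) = 0.7827
  Percentage = 0.7827 * 100 = 78.27%

78.27%


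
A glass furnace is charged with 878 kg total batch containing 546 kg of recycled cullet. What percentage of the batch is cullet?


Cullet ratio = (cullet mass / total batch mass) * 100
  Ratio = 546 / 878 * 100 = 62.19%

62.19%


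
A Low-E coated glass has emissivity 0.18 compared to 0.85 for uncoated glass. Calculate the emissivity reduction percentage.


Percentage reduction = (1 - coated/uncoated) * 100
  Ratio = 0.18 / 0.85 = 0.2118
  Reduction = (1 - 0.2118) * 100 = 78.8%

78.8%


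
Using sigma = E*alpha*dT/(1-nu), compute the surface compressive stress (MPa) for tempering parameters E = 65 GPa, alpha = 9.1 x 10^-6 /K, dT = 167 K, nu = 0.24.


Tempering stress: sigma = E * alpha * dT / (1 - nu)
  E (MPa) = 65 * 1000 = 65000
  Numerator = 65000 * (9.1 x 10^-6) * 167 = 98.7805
  Denominator = 1 - 0.24 = 0.76
  sigma = 98.7805 / 0.76 = 130.0 MPa

130.0 MPa


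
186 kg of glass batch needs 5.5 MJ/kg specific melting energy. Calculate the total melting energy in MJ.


Total energy = mass * specific energy
  E = 186 * 5.5 = 1023 MJ

1023 MJ


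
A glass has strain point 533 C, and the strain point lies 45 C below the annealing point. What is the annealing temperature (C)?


T_anneal = T_strain + gap:
  T_anneal = 533 + 45 = 578 C

578 C


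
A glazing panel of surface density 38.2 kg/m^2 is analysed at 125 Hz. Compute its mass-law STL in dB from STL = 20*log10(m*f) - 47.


Mass law: STL = 20 * log10(m * f) - 47
  m * f = 38.2 * 125 = 4775
  log10(4775) = 3.67897
  STL = 20 * 3.67897 - 47 = 73.5794 - 47 = 26.6 dB

26.6 dB


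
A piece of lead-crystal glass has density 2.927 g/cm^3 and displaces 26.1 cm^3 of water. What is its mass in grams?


Rearrange rho = m / V:
  m = rho * V
  m = 2.927 * 26.1 = 76.395 g

76.395 g


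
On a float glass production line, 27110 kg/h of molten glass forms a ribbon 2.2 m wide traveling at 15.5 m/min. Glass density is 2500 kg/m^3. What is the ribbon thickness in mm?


Ribbon cross-section from mass balance:
  Volume rate = throughput / density = 27110 / 2500 = 10.844 m^3/h
  thickness = volume rate / (speed * 60 * width), i.e.
  thickness = throughput / (60 * speed * width * density) * 1000
  thickness = 27110 / (60 * 15.5 * 2.2 * 2500) * 1000 = 5.3 mm

5.3 mm


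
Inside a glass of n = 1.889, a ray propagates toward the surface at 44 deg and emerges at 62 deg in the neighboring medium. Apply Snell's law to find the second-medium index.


Apply Snell's law: n1 * sin(theta1) = n2 * sin(theta2)
  n2 = n1 * sin(theta1) / sin(theta2)
  sin(44) = 0.694658
  sin(62) = 0.882948
  n2 = 1.889 * 0.694658 / 0.882948 = 1.4862

1.4862


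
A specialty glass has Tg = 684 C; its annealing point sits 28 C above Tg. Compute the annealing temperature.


The annealing temperature is Tg plus the offset:
  T_anneal = 684 + 28 = 712 C

712 C


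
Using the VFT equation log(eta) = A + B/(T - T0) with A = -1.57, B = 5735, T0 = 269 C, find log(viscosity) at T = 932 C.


VFT equation: log(eta) = A + B / (T - T0)
  T - T0 = 932 - 269 = 663
  B / (T - T0) = 5735 / 663 = 8.65
  log(eta) = -1.57 + 8.65 = 7.08

7.08


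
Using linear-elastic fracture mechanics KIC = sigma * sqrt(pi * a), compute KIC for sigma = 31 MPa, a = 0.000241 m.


Fracture toughness: KIC = sigma * sqrt(pi * a)
  pi * a = pi * 0.000241 = 0.000757124
  sqrt(pi * a) = 0.027516
  KIC = 31 * 0.027516 = 0.853 MPa*sqrt(m)

0.853 MPa*sqrt(m)


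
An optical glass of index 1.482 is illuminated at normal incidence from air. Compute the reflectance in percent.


Fresnel reflectance at normal incidence:
  R = ((n - 1)/(n + 1))^2
  (n - 1)/(n + 1) = (1.482 - 1)/(1.482 + 1) = 0.194198
  R = 0.194198^2 = 0.0377129
  R(%) = 0.0377129 * 100 = 3.771%

3.771%


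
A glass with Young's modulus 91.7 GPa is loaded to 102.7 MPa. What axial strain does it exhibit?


Rearrange E = sigma / epsilon:
  epsilon = sigma / E
  E (MPa) = 91.7 * 1000 = 91700
  epsilon = 102.7 / 91700 = 0.00112

0.00112


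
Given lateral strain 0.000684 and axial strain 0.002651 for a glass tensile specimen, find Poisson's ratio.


Poisson's ratio: nu = lateral strain / axial strain
  nu = 0.000684 / 0.002651 = 0.258

0.258


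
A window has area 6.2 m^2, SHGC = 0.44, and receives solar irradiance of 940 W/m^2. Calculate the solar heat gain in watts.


Solar heat gain: Q = Area * SHGC * Irradiance
  Q = 6.2 * 0.44 * 940 = 2564.3 W

2564.3 W


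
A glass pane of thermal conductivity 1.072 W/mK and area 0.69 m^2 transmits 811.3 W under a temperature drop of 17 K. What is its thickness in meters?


Fourier's law: t = k * A * dT / Q
  t = 1.072 * 0.69 * 17 / 811.3
  t = 12.57456 / 811.3 = 0.0155 m

0.0155 m


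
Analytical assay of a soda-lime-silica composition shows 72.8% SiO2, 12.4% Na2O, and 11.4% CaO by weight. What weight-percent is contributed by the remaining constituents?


Sum the three major oxides:
  SiO2 + Na2O + CaO = 72.8 + 12.4 + 11.4 = 96.6%
Subtract from 100%:
  Others = 100 - 96.6 = 3.4%

3.4%


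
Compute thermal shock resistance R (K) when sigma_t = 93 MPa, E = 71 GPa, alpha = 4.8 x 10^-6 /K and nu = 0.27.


Thermal shock resistance: R = sigma * (1 - nu) / (E * alpha)
  Numerator = 93 * (1 - 0.27) = 67.89
  Denominator = 71 * 1000 * (4.8 x 10^-6) = 0.3408
  R = 67.89 / 0.3408 = 199.2 K

199.2 K


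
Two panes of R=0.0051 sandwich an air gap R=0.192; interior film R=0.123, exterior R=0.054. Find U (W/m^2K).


Total thermal resistance (series):
  R_total = R_in + R_glass + R_air + R_glass + R_out
  R_total = 0.123 + 0.0051 + 0.192 + 0.0051 + 0.054 = 0.3792 m^2K/W
U-value = 1 / R_total = 1 / 0.3792 = 2.637 W/m^2K

2.637 W/m^2K


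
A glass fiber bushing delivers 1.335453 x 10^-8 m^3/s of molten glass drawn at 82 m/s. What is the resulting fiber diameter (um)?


Cross-sectional area from continuity:
  A = Q / v = 1.335453 x 10^-8 / 82 = 1.628601 x 10^-10 m^2
Diameter from circular cross-section:
  d = sqrt(4A / pi) * 10^6 (m -> um)
  d = sqrt(4 * 1.628601 x 10^-10 / pi) * 10^6 = 14.4 um

14.4 um


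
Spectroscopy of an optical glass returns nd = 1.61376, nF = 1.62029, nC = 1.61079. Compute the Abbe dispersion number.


Abbe number formula: Vd = (nd - 1) / (nF - nC)
  nd - 1 = 1.61376 - 1 = 0.61376
  nF - nC = 1.62029 - 1.61079 = 0.0095
  Vd = 0.61376 / 0.0095 = 64.61

64.61


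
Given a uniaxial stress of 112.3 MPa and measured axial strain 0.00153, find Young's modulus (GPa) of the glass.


Young's modulus: E = stress / strain
  E = 112.3 MPa / 0.00153 = 73398.69 MPa
Convert to GPa: 73398.69 / 1000 = 73.4 GPa

73.4 GPa


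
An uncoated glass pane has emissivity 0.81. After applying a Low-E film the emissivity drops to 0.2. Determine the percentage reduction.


Percentage reduction = (1 - coated/uncoated) * 100
  Ratio = 0.2 / 0.81 = 0.2469
  Reduction = (1 - 0.2469) * 100 = 75.3%

75.3%


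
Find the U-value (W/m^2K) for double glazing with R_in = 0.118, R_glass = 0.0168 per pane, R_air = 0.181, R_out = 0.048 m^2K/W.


Total thermal resistance (series):
  R_total = R_in + R_glass + R_air + R_glass + R_out
  R_total = 0.118 + 0.0168 + 0.181 + 0.0168 + 0.048 = 0.3806 m^2K/W
U-value = 1 / R_total = 1 / 0.3806 = 2.627 W/m^2K

2.627 W/m^2K


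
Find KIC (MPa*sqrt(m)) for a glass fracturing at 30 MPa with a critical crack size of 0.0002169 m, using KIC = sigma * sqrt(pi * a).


Fracture toughness: KIC = sigma * sqrt(pi * a)
  pi * a = pi * 0.0002169 = 0.000681411
  sqrt(pi * a) = 0.026104
  KIC = 30 * 0.026104 = 0.783 MPa*sqrt(m)

0.783 MPa*sqrt(m)


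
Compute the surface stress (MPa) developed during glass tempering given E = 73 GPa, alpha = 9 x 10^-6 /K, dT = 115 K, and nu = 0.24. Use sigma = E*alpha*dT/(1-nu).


Tempering stress: sigma = E * alpha * dT / (1 - nu)
  E (MPa) = 73 * 1000 = 73000
  Numerator = 73000 * (9 x 10^-6) * 115 = 75.555
  Denominator = 1 - 0.24 = 0.76
  sigma = 75.555 / 0.76 = 99.4 MPa

99.4 MPa


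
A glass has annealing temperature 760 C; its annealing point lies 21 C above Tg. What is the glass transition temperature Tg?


Rearrange T_anneal = Tg + offset for Tg:
  Tg = T_anneal - offset = 760 - 21 = 739 C

739 C


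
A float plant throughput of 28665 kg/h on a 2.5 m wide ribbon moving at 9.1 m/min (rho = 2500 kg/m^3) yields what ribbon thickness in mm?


Ribbon cross-section from mass balance:
  Volume rate = throughput / density = 28665 / 2500 = 11.466 m^3/h
  thickness = volume rate / (speed * 60 * width), i.e.
  thickness = throughput / (60 * speed * width * density) * 1000
  thickness = 28665 / (60 * 9.1 * 2.5 * 2500) * 1000 = 8.4 mm

8.4 mm


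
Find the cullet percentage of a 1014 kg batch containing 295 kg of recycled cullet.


Cullet ratio = (cullet mass / total batch mass) * 100
  Ratio = 295 / 1014 * 100 = 29.09%

29.09%


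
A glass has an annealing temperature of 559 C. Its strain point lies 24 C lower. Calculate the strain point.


Strain point = annealing point - difference:
  T_strain = 559 - 24 = 535 C

535 C


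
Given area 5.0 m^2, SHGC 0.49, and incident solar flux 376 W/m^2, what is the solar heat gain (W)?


Solar heat gain: Q = Area * SHGC * Irradiance
  Q = 5.0 * 0.49 * 376 = 921.2 W

921.2 W


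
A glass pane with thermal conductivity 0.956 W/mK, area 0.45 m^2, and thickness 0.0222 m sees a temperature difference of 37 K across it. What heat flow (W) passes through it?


Fourier's law: Q = k * A * dT / t
  Q = 0.956 * 0.45 * 37 / 0.0222
  Q = 15.9174 / 0.0222 = 717 W

717 W


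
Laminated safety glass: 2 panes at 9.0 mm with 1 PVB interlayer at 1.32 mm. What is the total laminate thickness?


Total thickness = glass contribution + PVB contribution
  Glass: 2 * 9.0 = 18.0 mm
  PVB: 1 * 1.32 = 1.32 mm
  Total = 18.0 + 1.32 = 19.32 mm

19.32 mm


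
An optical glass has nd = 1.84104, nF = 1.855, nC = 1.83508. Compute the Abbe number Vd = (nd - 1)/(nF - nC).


Abbe number formula: Vd = (nd - 1) / (nF - nC)
  nd - 1 = 1.84104 - 1 = 0.84104
  nF - nC = 1.855 - 1.83508 = 0.01992
  Vd = 0.84104 / 0.01992 = 42.22

42.22
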